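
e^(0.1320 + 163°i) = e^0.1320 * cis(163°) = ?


e^0.1320 = 1.1411
cos(163°) = -0.9563
sin(163°) = 0.29237
Real = 1.1411*(-0.9563) = -1.0912
Imag = 1.1411*0.29237 = 0.3336

-1.0912 + 0.3336i


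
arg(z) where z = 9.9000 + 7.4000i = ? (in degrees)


Re = 9.9, Im = 7.4
arg = atan2(7.4, 9.9) = 36.7772 degrees

arg(z) = 36.7772 degrees


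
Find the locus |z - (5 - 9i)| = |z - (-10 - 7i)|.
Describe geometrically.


Equal distances means the locus is the perpendicular bisector of z1 and z2.
Midpoint = ((5+(-10))/2, (-9+(-7))/2) = (-2.5000, -8.0000)

Perpendicular bisector through (-2.5000, -8.0000)


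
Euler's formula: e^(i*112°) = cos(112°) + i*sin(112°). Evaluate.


cos(112°) = -0.3746
sin(112°) = 0.9272

e^(i*112°) = -0.3746 + 0.9272i


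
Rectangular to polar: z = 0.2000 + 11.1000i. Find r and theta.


r = sqrt(0.04+123.21) = sqrt(123.25) = 11.1018
theta = atan2(11.1, 0.2) = 88.9678 degrees

r = 11.1018, theta = 88.9678 degrees


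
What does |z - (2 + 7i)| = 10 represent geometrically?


|z - z0| = r is a circle with center z0 and radius r.
Center = (2, 7), radius = 10

Circle with center (2, 7) and radius 10


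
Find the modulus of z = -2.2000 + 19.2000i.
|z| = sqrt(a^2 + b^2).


|z| = sqrt((-2.2)^2 + 19.2^2) = sqrt(4.84 + 368.64) = sqrt(373.48) = 19.3256

|z| = 19.3256


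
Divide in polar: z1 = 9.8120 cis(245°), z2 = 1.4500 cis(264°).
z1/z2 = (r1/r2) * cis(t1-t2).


r = 9.8120 / 1.4500 = 6.7669
theta = 245° - 264° = -19° = 341° (mod 360)

6.7669 cis(341°)


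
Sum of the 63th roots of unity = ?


The sum of all 63th roots of unity is 0.
Geometric series: (1 - w^63)/(1 - w) = (1-1)/(1-w) = 0 since w^63 = 1, w ≠ 1.
Alternatively: coefficient of z^62 in z^63 - 1 is 0.

0


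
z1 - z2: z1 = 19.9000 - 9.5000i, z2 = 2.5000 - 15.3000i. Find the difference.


Real: 19.9 - 2.5 = 17.4
Imag: -9.5 + 15.3 = 5.8

17.4000 + 5.8000i


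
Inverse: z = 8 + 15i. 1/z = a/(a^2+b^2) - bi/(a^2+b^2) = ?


|z|^2 = 64+225 = 289
1/z = (8 - 15i)/289

1/z = 0.0277 - 0.0519i


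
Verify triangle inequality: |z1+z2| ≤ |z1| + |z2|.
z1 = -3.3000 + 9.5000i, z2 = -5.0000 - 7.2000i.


|z1| = sqrt((-3.3)^2 + 9.5^2) = sqrt(101.14) = 10.0568
|z2| = sqrt((-5)^2 + (-7.2)^2) = sqrt(76.84) = 8.7658
z1+z2 = -8.3000 + 2.3000i
|z1+z2| = sqrt(74.18) = 8.6128
|z1|+|z2| = 10.0568 + 8.7658 = 18.8226

|z1+z2| = 8.6128 ≤ |z1|+|z2| = 18.8226 (verified)


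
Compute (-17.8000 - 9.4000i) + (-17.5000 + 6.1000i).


Real: -17.8 - 17.5 = -35.3
Imag: -9.4 + 6.1 = -3.3

-35.3000 - 3.3000i


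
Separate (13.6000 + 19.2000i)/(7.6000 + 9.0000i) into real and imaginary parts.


Multiply by conjugate: (13.6000 + 19.2000i)(7.6000 - 9.0000i) / (7.6^2 + 9^2)
Numerator real = 13.6*7.6 + 19.2*9 = 276.16
Numerator imag = 19.2*7.6 - 13.6*9 = 23.52
Denominator = 138.76
Re(z) = 276.16/138.76 = 1.9902
Im(z) = 23.52/138.76 = 0.1695

Re(z) = 1.9902, Im(z) = 0.1695


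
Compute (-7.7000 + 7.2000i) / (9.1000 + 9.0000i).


Conjugate of z2 = 9.1000 - 9.0000i
Numerator: (-7.7000 + 7.2000i)(9.1000 - 9.0000i) = -5.2700 + 134.8200i
Denominator: 9.1^2 + 9^2 = 163.81
Result = (-5.2700 + 134.8200i)/163.81

-0.0322 + 0.8230i


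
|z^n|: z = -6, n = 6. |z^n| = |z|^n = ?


|z| = sqrt(36+0) = sqrt(36) = 6
|z^6| = |z|^6 = 6^6 = 46656

|z^6| = 46656


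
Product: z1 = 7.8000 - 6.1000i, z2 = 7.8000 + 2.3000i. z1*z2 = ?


Real = 7.8*7.8 - (-6.1)*2.3 = 60.84 - (-14.03) = 74.87
Imag = 7.8*2.3 + 7.8*(-6.1) = 17.94 - (47.58) = -29.64

74.8700 - 29.6400i


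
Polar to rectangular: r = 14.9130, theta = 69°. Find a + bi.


a = 14.9130*cos(69°) = 14.9130*0.358368 = 5.3443
b = 14.9130*sin(69°) = 14.9130*0.93358 = 13.9225

5.3443 + 13.9225i


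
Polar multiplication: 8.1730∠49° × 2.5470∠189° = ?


r = 8.1730 * 2.5470 = 20.8166
theta = 49° + 189° = 238° = 238° (mod 360)

20.8166 cis(238°)


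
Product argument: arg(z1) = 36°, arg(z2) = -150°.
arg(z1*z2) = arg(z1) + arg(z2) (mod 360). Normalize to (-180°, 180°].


arg(z1*z2) = 36° - 150° = -114°
Normalized to (-180°, 180°]: -114°

-114°


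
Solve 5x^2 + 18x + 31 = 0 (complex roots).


disc = 18^2 - 4*5*31 = 324 - 620 = -296
sqrt(|disc|) = sqrt(296) = 17.2047
Real part = -18/(2*5) = -1.8000
Imag part = 17.2047/(2*5) = 1.7205

-1.8000 ± 1.7205i


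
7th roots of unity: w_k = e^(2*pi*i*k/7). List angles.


The 7th roots of unity are cis(360k/7°) for k=0..6
Angle step = 360/7 = 51.4286°
Primitive root: cis(51.4286°)
Primitive root = 0.6235 + 0.7818i

7 roots at angles: 0°, 51.4286°, 102.8571°, 154.2857°, 205.7143°, 257.1429°, 308.5714°


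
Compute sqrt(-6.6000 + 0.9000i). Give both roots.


|z| = sqrt(43.56+0.81) = 6.6611
sqrt((|z|+a)/2) = sqrt((6.6611+(-6.6))/2) = sqrt(0.0305) = 0.1748
sqrt((|z|-a)/2) = sqrt((6.6611-(-6.6))/2) = sqrt(6.6305) = 2.5750

±(0.1748 + 2.5750i) i.e. 0.1748 + 2.5750i and -0.1748 - 2.5750i


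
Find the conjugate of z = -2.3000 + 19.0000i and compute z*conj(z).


z_bar = -2.3000 - 19.0000i
z*z_bar = (-2.3)^2 + 19^2 = 5.29 + 361 = 366.29

z_bar = -2.3000 - 19.0000i, z*z_bar = 366.29


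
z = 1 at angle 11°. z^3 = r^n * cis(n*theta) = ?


r^3 = 1^3 = 1
n*theta = 3*11° = 33° = 33° (mod 360)
a = 1*cos(33°) = 0.8387
b = 1*sin(33°) = 0.5446

1 cis(33°) = 0.8387 + 0.5446i


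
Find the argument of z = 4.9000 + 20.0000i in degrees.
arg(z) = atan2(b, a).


Re = 4.9, Im = 20
arg = atan2(20, 4.9) = 76.2337 degrees

arg(z) = 76.2337 degrees


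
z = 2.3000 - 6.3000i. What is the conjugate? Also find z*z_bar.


z_bar = 2.3000 + 6.3000i
z*z_bar = 2.3^2 + (-6.3)^2 = 5.29 + 39.69 = 44.98

z_bar = 2.3000 + 6.3000i, z*z_bar = 44.98


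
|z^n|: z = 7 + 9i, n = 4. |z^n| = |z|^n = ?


|z| = sqrt(49+81) = sqrt(130) = 11.4018
|z^4| = |z|^4 = (sqrt(130))^4 = 130^2 = 16900

|z^4| = 16900


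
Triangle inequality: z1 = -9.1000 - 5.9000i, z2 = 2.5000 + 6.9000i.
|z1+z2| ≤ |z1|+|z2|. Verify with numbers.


|z1| = sqrt((-9.1)^2 + (-5.9)^2) = sqrt(117.62) = 10.8453
|z2| = sqrt(2.5^2 + 6.9^2) = sqrt(53.86) = 7.3389
z1+z2 = -6.6000 + i
|z1+z2| = sqrt(44.56) = 6.6753
|z1|+|z2| = 10.8453 + 7.3389 = 18.1842

|z1+z2| = 6.6753 ≤ |z1|+|z2| = 18.1842 (verified)


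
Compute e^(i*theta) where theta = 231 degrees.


cos(231°) = -0.6293
sin(231°) = -0.7771

e^(i*231°) = -0.6293 - 0.7771i


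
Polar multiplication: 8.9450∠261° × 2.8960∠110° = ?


r = 8.9450 * 2.8960 = 25.9047
theta = 261° + 110° = 371° = 11° (mod 360)

25.9047 cis(11°)


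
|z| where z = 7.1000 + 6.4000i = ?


|z| = sqrt(7.1^2 + 6.4^2) = sqrt(50.41 + 40.96) = sqrt(91.37) = 9.5588

|z| = 9.5588


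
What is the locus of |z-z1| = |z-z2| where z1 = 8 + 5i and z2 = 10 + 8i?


Equal distances means the locus is the perpendicular bisector of z1 and z2.
Midpoint = ((8+10)/2, (5+8)/2) = (9.0000, 6.5000)

Perpendicular bisector through (9.0000, 6.5000)


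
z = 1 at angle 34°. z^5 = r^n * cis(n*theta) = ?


r^5 = 1^5 = 1
n*theta = 5*34° = 170° = 170° (mod 360)
a = 1*cos(170°) = -0.9848
b = 1*sin(170°) = 0.1736

1 cis(170°) = -0.9848 + 0.1736i


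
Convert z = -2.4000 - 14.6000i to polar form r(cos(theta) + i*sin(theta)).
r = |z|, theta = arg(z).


r = sqrt(5.76+213.16) = sqrt(218.92) = 14.7959
theta = atan2(-14.6, -2.4) = -99.3350 degrees

r = 14.7959, theta = -99.3350 degrees


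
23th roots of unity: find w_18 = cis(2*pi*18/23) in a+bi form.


Angle = 360*18/23 = 281.7391°
a = cos(281.7391°) = 0.2035
b = sin(281.7391°) = -0.9791

0.2035 - 0.9791i


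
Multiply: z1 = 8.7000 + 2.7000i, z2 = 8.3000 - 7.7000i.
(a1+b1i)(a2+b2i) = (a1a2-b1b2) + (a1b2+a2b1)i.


Real = 8.7*8.3 - 2.7*(-7.7) = 72.21 - (-20.79) = 93
Imag = 8.7*(-7.7) + 8.3*2.7 = -66.99 + 22.41 = -44.58

93.0000 - 44.5800i


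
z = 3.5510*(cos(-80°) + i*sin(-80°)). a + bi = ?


a = 3.5510*cos(-80°) = 3.5510*0.17365 = 0.6166
b = 3.5510*sin(-80°) = 3.5510*(-0.98481) = -3.4971

0.6166 - 3.4971i


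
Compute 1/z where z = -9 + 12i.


|z|^2 = 81+144 = 225
1/z = (-9 - 12i)/225

1/z = -0.0400 - 0.0533i


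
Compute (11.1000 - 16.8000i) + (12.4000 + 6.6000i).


Real: 11.1 + 12.4 = 23.5
Imag: -16.8 + 6.6 = -10.2

23.5000 - 10.2000i


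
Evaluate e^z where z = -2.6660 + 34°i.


e^-2.6660 = 0.0695
cos(34°) = 0.829
sin(34°) = 0.5592
Real = 0.0695*0.829 = 0.0576
Imag = 0.0695*0.5592 = 0.0389

0.0576 + 0.0389i


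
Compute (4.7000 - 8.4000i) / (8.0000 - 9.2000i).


Conjugate of z2 = 8.0000 + 9.2000i
Numerator: (4.7000 - 8.4000i)(8.0000 + 9.2000i) = 114.8800 - 23.9600i
Denominator: 8^2 + (-9.2)^2 = 148.64
Result = (114.8800 - 23.9600i)/148.64

0.7729 - 0.1612i


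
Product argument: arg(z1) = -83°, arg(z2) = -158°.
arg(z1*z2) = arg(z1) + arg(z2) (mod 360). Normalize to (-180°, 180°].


arg(z1*z2) = -83° - 158° = -241°
Normalized to (-180°, 180°]: 119°

119°


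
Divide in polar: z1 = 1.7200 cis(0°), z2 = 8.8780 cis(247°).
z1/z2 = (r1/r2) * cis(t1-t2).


r = 1.7200 / 8.8780 = 0.1937
theta = 0° - 247° = -247° = 113° (mod 360)

0.1937 cis(113°)


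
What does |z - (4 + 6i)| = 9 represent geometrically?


|z - z0| = r is a circle with center z0 and radius r.
Center = (4, 6), radius = 9

Circle with center (4, 6) and radius 9


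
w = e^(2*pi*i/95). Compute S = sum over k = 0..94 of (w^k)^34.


The roots are w_k = w^k with w = e^(2*pi*i/95), and (w^k)^34 = (w^34)^k.
So S = 1 + u + u^2 + ... + u^(94) with u = w^34.
34 = 0*95 + 34, so 34 is not a multiple of 95: u = w^34 ≠ 1 (w is a primitive 95th root), while u^95 = (w^95)^34 = 1.
Geometric series: S = (1 - u^95)/(1 - u) = (1 - 1)/(1 - u) = 0

S = 0


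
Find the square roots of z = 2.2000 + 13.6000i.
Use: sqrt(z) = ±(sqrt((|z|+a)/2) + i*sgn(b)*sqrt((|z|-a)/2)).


|z| = sqrt(4.84+184.96) = 13.7768
sqrt((|z|+a)/2) = sqrt((13.7768+2.2)/2) = sqrt(7.9884) = 2.8264
sqrt((|z|-a)/2) = sqrt((13.7768-2.2)/2) = sqrt(5.7884) = 2.4059

±(2.8264 + 2.4059i) i.e. 2.8264 + 2.4059i and -2.8264 - 2.4059i


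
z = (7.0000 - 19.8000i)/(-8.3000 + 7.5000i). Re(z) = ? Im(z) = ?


Multiply by conjugate: (7.0000 - 19.8000i)(-8.3000 - 7.5000i) / ((-8.3)^2 + 7.5^2)
Numerator real = 7*(-8.3) - (19.8)*7.5 = -206.6
Numerator imag = -19.8*(-8.3) - 7*7.5 = 111.84
Denominator = 125.14
Re(z) = -206.6/125.14 = -1.6510
Im(z) = 111.84/125.14 = 0.8937

Re(z) = -1.6510, Im(z) = 0.8937


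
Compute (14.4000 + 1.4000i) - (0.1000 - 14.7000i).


Real: 14.4 - 0.1 = 14.3
Imag: 1.4 + 14.7 = 16.1

14.3000 + 16.1000i


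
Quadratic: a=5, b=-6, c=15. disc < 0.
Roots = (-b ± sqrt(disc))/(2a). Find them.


disc = (-6)^2 - 4*5*15 = 36 - 300 = -264
sqrt(|disc|) = sqrt(264) = 16.2481
Real part = 6/(2*5) = 0.6000
Imag part = 16.2481/(2*5) = 1.6248

0.6000 ± 1.6248i


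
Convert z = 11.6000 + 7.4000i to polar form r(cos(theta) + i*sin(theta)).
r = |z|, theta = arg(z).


r = sqrt(134.56+54.76) = sqrt(189.32) = 13.7594
theta = atan2(7.4, 11.6) = 32.5351 degrees

r = 13.7594, theta = 32.5351 degrees


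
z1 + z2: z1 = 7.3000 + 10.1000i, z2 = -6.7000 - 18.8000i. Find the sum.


Real: 7.3 - 6.7 = 0.6
Imag: 10.1 - 18.8 = -8.7

0.6000 - 8.7000i


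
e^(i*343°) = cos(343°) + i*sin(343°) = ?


cos(343°) = 0.9563
sin(343°) = -0.2924

e^(i*343°) = 0.9563 - 0.2924i


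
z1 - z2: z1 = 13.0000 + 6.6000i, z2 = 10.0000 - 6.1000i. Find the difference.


Real: 13 - 10 = 3
Imag: 6.6 + 6.1 = 12.7

3.0000 + 12.7000i


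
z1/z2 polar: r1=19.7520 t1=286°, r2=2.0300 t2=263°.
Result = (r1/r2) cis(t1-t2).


r = 19.7520 / 2.0300 = 9.7300
theta = 286° - 263° = 23° = 23° (mod 360)

9.7300 cis(23°)


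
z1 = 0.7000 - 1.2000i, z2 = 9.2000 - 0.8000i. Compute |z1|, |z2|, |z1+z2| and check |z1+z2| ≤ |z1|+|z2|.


|z1| = sqrt(0.7^2 + (-1.2)^2) = sqrt(1.93) = 1.3892
|z2| = sqrt(9.2^2 + (-0.8)^2) = sqrt(85.28) = 9.2347
z1+z2 = 9.9000 - 2.0000i
|z1+z2| = sqrt(102.01) = 10.1000
|z1|+|z2| = 1.3892 + 9.2347 = 10.6239

|z1+z2| = 10.1000 ≤ |z1|+|z2| = 10.6239 (verified)


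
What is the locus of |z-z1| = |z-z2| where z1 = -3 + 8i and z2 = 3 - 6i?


Equal distances means the locus is the perpendicular bisector of z1 and z2.
Midpoint = ((-3+3)/2, (8+(-6))/2) = (0, 1.0000)

Perpendicular bisector through (0, 1.0000)


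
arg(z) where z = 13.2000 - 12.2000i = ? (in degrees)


Re = 13.2, Im = -12.2
arg = atan2(-12.2, 13.2) = -42.7454 degrees

arg(z) = -42.7454 degrees


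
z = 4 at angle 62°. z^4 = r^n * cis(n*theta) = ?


r^4 = 4^4 = 256
n*theta = 4*62° = 248° = 248° (mod 360)
a = 256*cos(248°) = -95.8993
b = 256*sin(248°) = -237.3591

256 cis(248°) = -95.8993 - 237.3591i


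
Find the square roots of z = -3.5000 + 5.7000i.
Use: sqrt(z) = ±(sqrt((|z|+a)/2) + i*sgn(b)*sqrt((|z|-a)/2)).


|z| = sqrt(12.25+32.49) = 6.6888
sqrt((|z|+a)/2) = sqrt((6.6888+(-3.5))/2) = sqrt(1.5944) = 1.2627
sqrt((|z|-a)/2) = sqrt((6.6888-(-3.5))/2) = sqrt(5.0944) = 2.2571

±(1.2627 + 2.2571i) i.e. 1.2627 + 2.2571i and -1.2627 - 2.2571i


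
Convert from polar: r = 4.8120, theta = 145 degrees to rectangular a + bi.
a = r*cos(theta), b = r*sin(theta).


a = 4.8120*cos(145°) = 4.8120*(-0.819152) = -3.9418
b = 4.8120*sin(145°) = 4.8120*0.573576 = 2.7600

-3.9418 + 2.7600i


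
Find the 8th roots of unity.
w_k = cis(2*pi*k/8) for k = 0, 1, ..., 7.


The 8th roots of unity are cis(360k/8°) for k=0..7
Angle step = 360/8 = 45°
Primitive root: cis(45°)
Primitive root = 0.7071 + 0.7071i

8 roots at angles: 0°, 45°, 90°, 135°, 180°, 225°, 270°, 315°


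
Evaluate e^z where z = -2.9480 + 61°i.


e^-2.9480 = 0.05244
cos(61°) = 0.4848
sin(61°) = 0.8746
Real = 0.05244*0.4848 = 0.0254
Imag = 0.05244*0.8746 = 0.0459

0.0254 + 0.0459i


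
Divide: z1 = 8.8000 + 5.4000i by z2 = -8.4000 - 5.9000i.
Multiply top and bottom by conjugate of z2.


Conjugate of z2 = -8.4000 + 5.9000i
Numerator: (8.8000 + 5.4000i)(-8.4000 + 5.9000i) = -105.7800 + 6.5600i
Denominator: (-8.4)^2 + (-5.9)^2 = 105.37
Result = (-105.7800 + 6.5600i)/105.37

-1.0039 + 0.0623i


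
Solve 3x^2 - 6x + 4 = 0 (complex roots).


disc = (-6)^2 - 4*3*4 = 36 - 48 = -12
sqrt(|disc|) = sqrt(12) = 3.4641
Real part = 6/(2*3) = 1.0000
Imag part = 3.4641/(2*3) = 0.5774

1.0000 ± 0.5774i


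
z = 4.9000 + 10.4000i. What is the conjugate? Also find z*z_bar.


z_bar = 4.9000 - 10.4000i
z*z_bar = 4.9^2 + 10.4^2 = 24.01 + 108.16 = 132.17

z_bar = 4.9000 - 10.4000i, z*z_bar = 132.17


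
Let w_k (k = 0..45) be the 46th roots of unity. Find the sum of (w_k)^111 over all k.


The roots are w_k = w^k with w = e^(2*pi*i/46), and (w^k)^111 = (w^111)^k.
So S = 1 + u + u^2 + ... + u^(45) with u = w^111.
111 = 2*46 + 19, so 111 is not a multiple of 46: u = (w^46)^2 * w^19 = w^19 ≠ 1 (w is a primitive 46th root), while u^46 = (w^46)^111 = 1.
Geometric series: S = (1 - u^46)/(1 - u) = (1 - 1)/(1 - u) = 0

S = 0


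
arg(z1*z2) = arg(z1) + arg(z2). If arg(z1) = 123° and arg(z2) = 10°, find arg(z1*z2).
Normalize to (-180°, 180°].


arg(z1*z2) = 123° + 10° = 133°
Normalized to (-180°, 180°]: 133°

133°


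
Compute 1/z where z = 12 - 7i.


|z|^2 = 144+49 = 193
1/z = (12 + 7i)/193

1/z = 0.0622 + 0.0363i


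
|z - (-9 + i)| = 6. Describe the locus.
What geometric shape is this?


|z - z0| = r is a circle with center z0 and radius r.
Center = (-9, 1), radius = 6

Circle with center (-9, 1) and radius 6


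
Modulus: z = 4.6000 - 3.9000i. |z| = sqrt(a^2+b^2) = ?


|z| = sqrt(4.6^2 + (-3.9)^2) = sqrt(21.16 + 15.21) = sqrt(36.37) = 6.0308

|z| = 6.0308


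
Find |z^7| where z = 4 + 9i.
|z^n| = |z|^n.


|z| = sqrt(16+81) = sqrt(97) = 9.8489
|z^7| = |z|^7 = (sqrt(97))^7 = 97^3 * sqrt(97) = 912673*sqrt(97)

|z^7| = 912673*sqrt(97) ≈ 8988786.5965


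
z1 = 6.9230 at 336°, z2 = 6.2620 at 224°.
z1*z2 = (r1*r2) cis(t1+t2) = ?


r = 6.9230 * 6.2620 = 43.3518
theta = 336° + 224° = 560° = 200° (mod 360)

43.3518 cis(200°)


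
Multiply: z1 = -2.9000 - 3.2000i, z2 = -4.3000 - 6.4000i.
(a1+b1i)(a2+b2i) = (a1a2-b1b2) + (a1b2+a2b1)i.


Real = -2.9*(-4.3) - (-3.2)*(-6.4) = 12.47 - 20.48 = -8.01
Imag = -2.9*(-6.4) - (4.3)*(-3.2) = 18.56 + 13.76 = 32.32

-8.0100 + 32.3200i


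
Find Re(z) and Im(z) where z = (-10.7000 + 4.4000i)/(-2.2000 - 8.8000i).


Multiply by conjugate: (-10.7000 + 4.4000i)(-2.2000 + 8.8000i) / ((-2.2)^2 + (-8.8)^2)
Numerator real = -10.7*(-2.2) + 4.4*(-8.8) = -15.18
Numerator imag = 4.4*(-2.2) - (-10.7)*(-8.8) = -103.84
Denominator = 82.28
Re(z) = -15.18/82.28 = -0.1845
Im(z) = -103.84/82.28 = -1.2620

Re(z) = -0.1845, Im(z) = -1.2620


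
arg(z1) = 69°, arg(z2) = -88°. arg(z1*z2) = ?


arg(z1*z2) = 69° - 88° = -19°
Normalized to (-180°, 180°]: -19°

-19°


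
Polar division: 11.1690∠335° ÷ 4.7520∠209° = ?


r = 11.1690 / 4.7520 = 2.3504
theta = 335° - 209° = 126° = 126° (mod 360)

2.3504 cis(126°)


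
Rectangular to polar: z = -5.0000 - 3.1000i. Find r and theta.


r = sqrt(25+9.61) = sqrt(34.61) = 5.8830
theta = atan2(-3.1, -5) = -148.2011 degrees

r = 5.8830, theta = -148.2011 degrees


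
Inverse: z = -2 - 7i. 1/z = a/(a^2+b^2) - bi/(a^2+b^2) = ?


|z|^2 = 4+49 = 53
1/z = (-2 + 7i)/53

1/z = -0.0377 + 0.1321i


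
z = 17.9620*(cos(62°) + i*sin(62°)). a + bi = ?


a = 17.9620*cos(62°) = 17.9620*0.46947 = 8.4326
b = 17.9620*sin(62°) = 17.9620*0.88295 = 15.8595

8.4326 + 15.8595i


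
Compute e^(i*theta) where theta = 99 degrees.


cos(99°) = -0.1564
sin(99°) = 0.9877

e^(i*99°) = -0.1564 + 0.9877i


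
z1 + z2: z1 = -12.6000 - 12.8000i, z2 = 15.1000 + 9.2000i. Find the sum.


Real: -12.6 + 15.1 = 2.5
Imag: -12.8 + 9.2 = -3.6

2.5000 - 3.6000i


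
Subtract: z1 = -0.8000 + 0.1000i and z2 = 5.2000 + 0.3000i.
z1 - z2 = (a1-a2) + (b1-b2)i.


Real: -0.8 - 5.2 = -6
Imag: 0.1 - 0.3 = -0.2

-6.0000 - 0.2000i


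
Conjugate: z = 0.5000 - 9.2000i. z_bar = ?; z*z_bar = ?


z_bar = 0.5000 + 9.2000i
z*z_bar = 0.5^2 + (-9.2)^2 = 0.25 + 84.64 = 84.89

z_bar = 0.5000 + 9.2000i, z*z_bar = 84.89


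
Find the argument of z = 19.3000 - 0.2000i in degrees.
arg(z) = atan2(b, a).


Re = 19.3, Im = -0.2
arg = atan2(-0.2, 19.3) = -0.5937 degrees

arg(z) = -0.5937 degrees


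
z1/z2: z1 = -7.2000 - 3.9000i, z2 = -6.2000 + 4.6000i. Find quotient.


Conjugate of z2 = -6.2000 - 4.6000i
Numerator: (-7.2000 - 3.9000i)(-6.2000 - 4.6000i) = 26.7000 + 57.3000i
Denominator: (-6.2)^2 + 4.6^2 = 59.6
Result = (26.7000 + 57.3000i)/59.6

0.4480 + 0.9614i


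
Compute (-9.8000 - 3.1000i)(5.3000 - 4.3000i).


Real = -9.8*5.3 - (-3.1)*(-4.3) = -51.94 - 13.33 = -65.27
Imag = -9.8*(-4.3) + 5.3*(-3.1) = 42.14 - (16.43) = 25.71

-65.2700 + 25.7100i


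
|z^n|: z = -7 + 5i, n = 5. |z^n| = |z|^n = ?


|z| = sqrt(49+25) = sqrt(74) = 8.6023
|z^5| = |z|^5 = (sqrt(74))^5 = 74^2 * sqrt(74) = 5476*sqrt(74)

|z^5| = 5476*sqrt(74) ≈ 47106.3332


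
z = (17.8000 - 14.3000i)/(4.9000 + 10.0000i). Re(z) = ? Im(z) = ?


Multiply by conjugate: (17.8000 - 14.3000i)(4.9000 - 10.0000i) / (4.9^2 + 10^2)
Numerator real = 17.8*4.9 - (14.3)*10 = -55.78
Numerator imag = -14.3*4.9 - 17.8*10 = -248.07
Denominator = 124.01
Re(z) = -55.78/124.01 = -0.4498
Im(z) = -248.07/124.01 = -2.0004

Re(z) = -0.4498, Im(z) = -2.0004


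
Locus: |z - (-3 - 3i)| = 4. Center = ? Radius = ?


|z - z0| = r is a circle with center z0 and radius r.
Center = (-3, -3), radius = 4

Circle with center (-3, -3) and radius 4


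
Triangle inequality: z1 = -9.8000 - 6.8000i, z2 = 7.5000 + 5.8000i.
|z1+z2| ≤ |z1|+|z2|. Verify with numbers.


|z1| = sqrt((-9.8)^2 + (-6.8)^2) = sqrt(142.28) = 11.9281
|z2| = sqrt(7.5^2 + 5.8^2) = sqrt(89.89) = 9.4810
z1+z2 = -2.3000 - i
|z1+z2| = sqrt(6.29) = 2.5080
|z1|+|z2| = 11.9281 + 9.4810 = 21.4091

|z1+z2| = 2.5080 ≤ |z1|+|z2| = 21.4091 (verified)


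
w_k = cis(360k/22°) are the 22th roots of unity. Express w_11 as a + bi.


Angle = 360*11/22 = 180°
a = cos(180°) = -1.0000
b = sin(180°) = 0

-1.0000 + 0i


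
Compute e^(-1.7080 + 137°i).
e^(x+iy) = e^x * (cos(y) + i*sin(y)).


e^-1.7080 = 0.1812
cos(137°) = -0.7314
sin(137°) = 0.682
Real = 0.1812*(-0.7314) = -0.1325
Imag = 0.1812*0.682 = 0.1236

-0.1325 + 0.1236i


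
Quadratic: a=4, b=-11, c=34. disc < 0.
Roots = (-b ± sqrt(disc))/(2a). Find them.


disc = (-11)^2 - 4*4*34 = 121 - 544 = -423
sqrt(|disc|) = sqrt(423) = 20.5670
Real part = 11/(2*4) = 1.3750
Imag part = 20.5670/(2*4) = 2.5709

1.3750 ± 2.5709i


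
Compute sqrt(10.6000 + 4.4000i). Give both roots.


|z| = sqrt(112.36+19.36) = 11.4769
sqrt((|z|+a)/2) = sqrt((11.4769+10.6)/2) = sqrt(11.0385) = 3.3224
sqrt((|z|-a)/2) = sqrt((11.4769-10.6)/2) = sqrt(0.4385) = 0.6622

±(3.3224 + 0.6622i) i.e. 3.3224 + 0.6622i and -3.3224 - 0.6622i


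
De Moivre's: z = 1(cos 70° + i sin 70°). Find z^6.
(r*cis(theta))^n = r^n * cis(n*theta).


r^6 = 1^6 = 1
n*theta = 6*70° = 420° = 60° (mod 360)
a = 1*cos(60°) = 0.5000
b = 1*sin(60°) = 0.8660

1 cis(60°) = 0.5000 + 0.8660i


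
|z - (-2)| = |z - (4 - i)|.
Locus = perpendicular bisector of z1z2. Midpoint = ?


Equal distances means the locus is the perpendicular bisector of z1 and z2.
Midpoint = ((-2+4)/2, (0+(-1))/2) = (1.0000, -0.5000)

Perpendicular bisector through (1.0000, -0.5000)


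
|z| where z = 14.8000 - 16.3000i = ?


|z| = sqrt(14.8^2 + (-16.3)^2) = sqrt(219.04 + 265.69) = sqrt(484.73) = 22.0166

|z| = 22.0166


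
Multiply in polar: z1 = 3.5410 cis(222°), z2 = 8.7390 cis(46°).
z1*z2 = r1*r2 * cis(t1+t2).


r = 3.5410 * 8.7390 = 30.9448
theta = 222° + 46° = 268° = 268° (mod 360)

30.9448 cis(268°)


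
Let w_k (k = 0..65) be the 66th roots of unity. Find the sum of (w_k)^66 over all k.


The roots are w_k = w^k with w = e^(2*pi*i/66), and (w^k)^66 = (w^66)^k.
So S = 1 + u + u^2 + ... + u^(65) with u = w^66.
66 = 1*66 + 0, so 66 is a multiple of 66 and u = (w^66)^1 = 1.
Every one of the 66 terms equals 1: S = 66

S = 66


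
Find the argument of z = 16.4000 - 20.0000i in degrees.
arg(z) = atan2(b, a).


Re = 16.4, Im = -20
arg = atan2(-20, 16.4) = -50.6482 degrees

arg(z) = -50.6482 degrees


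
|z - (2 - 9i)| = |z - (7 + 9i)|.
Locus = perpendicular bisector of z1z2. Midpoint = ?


Equal distances means the locus is the perpendicular bisector of z1 and z2.
Midpoint = ((2+7)/2, (-9+9)/2) = (4.5000, 0)

Perpendicular bisector through (4.5000, 0)


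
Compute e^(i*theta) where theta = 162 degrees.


cos(162°) = -0.9511
sin(162°) = 0.3090

e^(i*162°) = -0.9511 + 0.3090i


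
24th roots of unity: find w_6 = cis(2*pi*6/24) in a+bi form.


Angle = 360*6/24 = 90°
a = cos(90°) = 0
b = sin(90°) = 1.0000

0 + 1.0000i


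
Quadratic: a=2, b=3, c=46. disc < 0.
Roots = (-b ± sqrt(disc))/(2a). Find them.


disc = 3^2 - 4*2*46 = 9 - 368 = -359
sqrt(|disc|) = sqrt(359) = 18.9473
Real part = -3/(2*2) = -0.7500
Imag part = 18.9473/(2*2) = 4.7368

-0.7500 ± 4.7368i


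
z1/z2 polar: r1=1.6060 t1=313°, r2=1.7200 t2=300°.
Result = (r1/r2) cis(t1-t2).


r = 1.6060 / 1.7200 = 0.9337
theta = 313° - 300° = 13° = 13° (mod 360)

0.9337 cis(13°)


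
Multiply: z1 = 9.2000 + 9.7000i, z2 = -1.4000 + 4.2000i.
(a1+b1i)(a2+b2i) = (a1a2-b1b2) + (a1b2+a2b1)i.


Real = 9.2*(-1.4) - 9.7*4.2 = -12.88 - 40.74 = -53.62
Imag = 9.2*4.2 - (1.4)*9.7 = 38.64 - (13.58) = 25.06

-53.6200 + 25.0600i


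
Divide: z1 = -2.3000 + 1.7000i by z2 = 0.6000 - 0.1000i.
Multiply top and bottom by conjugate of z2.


Conjugate of z2 = 0.6000 + 0.1000i
Numerator: (-2.3000 + 1.7000i)(0.6000 + 0.1000i) = -1.5500 + 0.7900i
Denominator: 0.6^2 + (-0.1)^2 = 0.37
Result = (-1.5500 + 0.7900i)/0.37

-4.1892 + 2.1351i


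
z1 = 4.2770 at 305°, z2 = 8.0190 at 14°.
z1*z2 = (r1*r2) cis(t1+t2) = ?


r = 4.2770 * 8.0190 = 34.2973
theta = 305° + 14° = 319° = 319° (mod 360)

34.2973 cis(319°)


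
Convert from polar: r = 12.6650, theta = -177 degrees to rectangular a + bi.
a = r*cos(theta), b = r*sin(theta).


a = 12.6650*cos(-177°) = 12.6650*(-0.99863) = -12.6476
b = 12.6650*sin(-177°) = 12.6650*(-0.052336) = -0.6628

-12.6476 - 0.6628i


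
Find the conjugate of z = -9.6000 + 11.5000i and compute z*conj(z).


z_bar = -9.6000 - 11.5000i
z*z_bar = (-9.6)^2 + 11.5^2 = 92.16 + 132.25 = 224.41

z_bar = -9.6000 - 11.5000i, z*z_bar = 224.41


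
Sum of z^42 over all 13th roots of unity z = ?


The roots are w_k = w^k with w = e^(2*pi*i/13), and (w^k)^42 = (w^42)^k.
So S = 1 + u + u^2 + ... + u^(12) with u = w^42.
42 = 3*13 + 3, so 42 is not a multiple of 13: u = (w^13)^3 * w^3 = w^3 ≠ 1 (w is a primitive 13th root), while u^13 = (w^13)^42 = 1.
Geometric series: S = (1 - u^13)/(1 - u) = (1 - 1)/(1 - u) = 0

S = 0


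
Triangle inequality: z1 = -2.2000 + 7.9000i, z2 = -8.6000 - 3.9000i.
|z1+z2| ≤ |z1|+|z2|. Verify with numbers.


|z1| = sqrt((-2.2)^2 + 7.9^2) = sqrt(67.25) = 8.2006
|z2| = sqrt((-8.6)^2 + (-3.9)^2) = sqrt(89.17) = 9.4430
z1+z2 = -10.8000 + 4.0000i
|z1+z2| = sqrt(132.64) = 11.5169
|z1|+|z2| = 8.2006 + 9.4430 = 17.6436

|z1+z2| = 11.5169 ≤ |z1|+|z2| = 17.6436 (verified)


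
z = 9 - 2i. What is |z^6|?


|z| = sqrt(81+4) = sqrt(85) = 9.2195
|z^6| = |z|^6 = (sqrt(85))^6 = 85^3 = 614125

|z^6| = 614125


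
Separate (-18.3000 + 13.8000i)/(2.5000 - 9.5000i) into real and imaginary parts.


Multiply by conjugate: (-18.3000 + 13.8000i)(2.5000 + 9.5000i) / (2.5^2 + (-9.5)^2)
Numerator real = -18.3*2.5 + 13.8*(-9.5) = -176.85
Numerator imag = 13.8*2.5 - (-18.3)*(-9.5) = -139.35
Denominator = 96.5
Re(z) = -176.85/96.5 = -1.8326
Im(z) = -139.35/96.5 = -1.4440

Re(z) = -1.8326, Im(z) = -1.4440


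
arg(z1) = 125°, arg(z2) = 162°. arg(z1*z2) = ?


arg(z1*z2) = 125° + 162° = 287°
Normalized to (-180°, 180°]: -73°

-73°


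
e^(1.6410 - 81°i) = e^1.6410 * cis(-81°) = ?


e^1.6410 = 5.16033
cos(-81°) = 0.156434
sin(-81°) = -0.98769
Real = 5.16033*0.156434 = 0.8073
Imag = 5.16033*(-0.98769) = -5.0968

0.8073 - 5.0968i


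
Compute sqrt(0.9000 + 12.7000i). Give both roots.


|z| = sqrt(0.81+161.29) = 12.7318
sqrt((|z|+a)/2) = sqrt((12.7318+0.9)/2) = sqrt(6.8159) = 2.6107
sqrt((|z|-a)/2) = sqrt((12.7318-0.9)/2) = sqrt(5.9159) = 2.4323

±(2.6107 + 2.4323i) i.e. 2.6107 + 2.4323i and -2.6107 - 2.4323i


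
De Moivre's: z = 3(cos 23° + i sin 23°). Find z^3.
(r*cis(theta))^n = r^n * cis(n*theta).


r^3 = 3^3 = 27
n*theta = 3*23° = 69° = 69° (mod 360)
a = 27*cos(69°) = 9.6759
b = 27*sin(69°) = 25.2067

27 cis(69°) = 9.6759 + 25.2067i


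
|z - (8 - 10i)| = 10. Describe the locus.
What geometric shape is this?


|z - z0| = r is a circle with center z0 and radius r.
Center = (8, -10), radius = 10

Circle with center (8, -10) and radius 10


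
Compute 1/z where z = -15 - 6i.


|z|^2 = 225+36 = 261
1/z = (-15 + 6i)/261

1/z = -0.0575 + 0.0230i


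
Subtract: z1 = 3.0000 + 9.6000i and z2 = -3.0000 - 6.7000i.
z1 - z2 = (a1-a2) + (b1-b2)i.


Real: 3 + 3 = 6
Imag: 9.6 + 6.7 = 16.3

6.0000 + 16.3000i


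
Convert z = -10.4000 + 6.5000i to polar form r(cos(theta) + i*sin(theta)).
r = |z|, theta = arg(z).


r = sqrt(108.16+42.25) = sqrt(150.41) = 12.2642
theta = atan2(6.5, -10.4) = 147.9946 degrees

r = 12.2642, theta = 147.9946 degrees


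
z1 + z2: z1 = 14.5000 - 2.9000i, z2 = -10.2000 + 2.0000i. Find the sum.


Real: 14.5 - 10.2 = 4.3
Imag: -2.9 + 2 = -0.9

4.3000 - 0.9000i


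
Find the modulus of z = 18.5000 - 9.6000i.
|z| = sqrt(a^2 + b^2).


|z| = sqrt(18.5^2 + (-9.6)^2) = sqrt(342.25 + 92.16) = sqrt(434.41) = 20.8425

|z| = 20.8425


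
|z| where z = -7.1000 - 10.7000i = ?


|z| = sqrt((-7.1)^2 + (-10.7)^2) = sqrt(50.41 + 114.49) = sqrt(164.9) = 12.8413

|z| = 12.8413


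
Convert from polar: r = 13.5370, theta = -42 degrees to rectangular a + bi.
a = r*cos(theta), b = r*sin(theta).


a = 13.5370*cos(-42°) = 13.5370*0.743145 = 10.0600
b = 13.5370*sin(-42°) = 13.5370*(-0.66913) = -9.0580

10.0600 - 9.0580i


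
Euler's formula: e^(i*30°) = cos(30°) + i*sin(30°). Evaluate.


cos(30°) = 0.8660
sin(30°) = 0.5000

e^(i*30°) = 0.8660 + 0.5000i


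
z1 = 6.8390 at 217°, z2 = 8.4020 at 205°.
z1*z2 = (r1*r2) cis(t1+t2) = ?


r = 6.8390 * 8.4020 = 57.4613
theta = 217° + 205° = 422° = 62° (mod 360)

57.4613 cis(62°)


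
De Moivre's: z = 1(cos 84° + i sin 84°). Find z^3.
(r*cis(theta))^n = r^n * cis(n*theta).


r^3 = 1^3 = 1
n*theta = 3*84° = 252° = 252° (mod 360)
a = 1*cos(252°) = -0.3090
b = 1*sin(252°) = -0.9511

1 cis(252°) = -0.3090 - 0.9511i


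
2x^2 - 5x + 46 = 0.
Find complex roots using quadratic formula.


disc = (-5)^2 - 4*2*46 = 25 - 368 = -343
sqrt(|disc|) = sqrt(343) = 18.5203
Real part = 5/(2*2) = 1.2500
Imag part = 18.5203/(2*2) = 4.6301

1.2500 ± 4.6301i


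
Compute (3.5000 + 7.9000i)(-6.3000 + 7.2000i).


Real = 3.5*(-6.3) - 7.9*7.2 = -22.05 - 56.88 = -78.93
Imag = 3.5*7.2 - (6.3)*7.9 = 25.2 - (49.77) = -24.57

-78.9300 - 24.5700i


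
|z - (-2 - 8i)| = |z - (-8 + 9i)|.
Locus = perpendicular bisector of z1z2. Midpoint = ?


Equal distances means the locus is the perpendicular bisector of z1 and z2.
Midpoint = ((-2+(-8))/2, (-8+9)/2) = (-5.0000, 0.5000)

Perpendicular bisector through (-5.0000, 0.5000)


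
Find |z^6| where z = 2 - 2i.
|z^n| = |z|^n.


|z| = sqrt(4+4) = sqrt(8) = 2.8284
|z^6| = |z|^6 = (sqrt(8))^6 = 8^3 = 512

|z^6| = 512


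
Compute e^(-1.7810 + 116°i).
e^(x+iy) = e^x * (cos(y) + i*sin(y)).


e^-1.7810 = 0.1685
cos(116°) = -0.4384
sin(116°) = 0.8988
Real = 0.1685*(-0.4384) = -0.0739
Imag = 0.1685*0.8988 = 0.1514

-0.0739 + 0.1514i


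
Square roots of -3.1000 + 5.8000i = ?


|z| = sqrt(9.61+33.64) = 6.5765
sqrt((|z|+a)/2) = sqrt((6.5765+(-3.1))/2) = sqrt(1.7382) = 1.3184
sqrt((|z|-a)/2) = sqrt((6.5765-(-3.1))/2) = sqrt(4.8382) = 2.1996

±(1.3184 + 2.1996i) i.e. 1.3184 + 2.1996i and -1.3184 - 2.1996i


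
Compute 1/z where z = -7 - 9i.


|z|^2 = 49+81 = 130
1/z = (-7 + 9i)/130

1/z = -0.0538 + 0.0692i


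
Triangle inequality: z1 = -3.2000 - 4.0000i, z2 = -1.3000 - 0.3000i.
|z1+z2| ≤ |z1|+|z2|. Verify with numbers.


|z1| = sqrt((-3.2)^2 + (-4)^2) = sqrt(26.24) = 5.1225
|z2| = sqrt((-1.3)^2 + (-0.3)^2) = sqrt(1.78) = 1.3342
z1+z2 = -4.5000 - 4.3000i
|z1+z2| = sqrt(38.74) = 6.2241
|z1|+|z2| = 5.1225 + 1.3342 = 6.4567

|z1+z2| = 6.2241 ≤ |z1|+|z2| = 6.4567 (verified)


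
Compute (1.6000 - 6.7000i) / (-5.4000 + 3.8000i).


Conjugate of z2 = -5.4000 - 3.8000i
Numerator: (1.6000 - 6.7000i)(-5.4000 - 3.8000i) = -34.1000 + 30.1000i
Denominator: (-5.4)^2 + 3.8^2 = 43.6
Result = (-34.1000 + 30.1000i)/43.6

-0.7821 + 0.6904i


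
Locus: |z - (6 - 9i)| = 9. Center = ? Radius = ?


|z - z0| = r is a circle with center z0 and radius r.
Center = (6, -9), radius = 9

Circle with center (6, -9) and radius 9


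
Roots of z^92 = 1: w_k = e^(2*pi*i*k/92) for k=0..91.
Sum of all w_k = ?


The sum of all 92th roots of unity is 0.
Geometric series: (1 - w^92)/(1 - w) = (1-1)/(1-w) = 0 since w^92 = 1, w ≠ 1.
Alternatively: coefficient of z^91 in z^92 - 1 is 0.

0


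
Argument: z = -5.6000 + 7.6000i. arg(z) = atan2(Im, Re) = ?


Re = -5.6, Im = 7.6
arg = atan2(7.6, -5.6) = 126.3844 degrees

arg(z) = 126.3844 degrees


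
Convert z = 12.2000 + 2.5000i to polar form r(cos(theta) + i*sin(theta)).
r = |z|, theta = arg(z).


r = sqrt(148.84+6.25) = sqrt(155.09) = 12.4535
theta = atan2(2.5, 12.2) = 11.5806 degrees

r = 12.4535, theta = 11.5806 degrees


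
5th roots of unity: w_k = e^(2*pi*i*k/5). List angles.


The 5th roots of unity are cis(360k/5°) for k=0..4
Angle step = 360/5 = 72°
Primitive root: cis(72°)
Primitive root = 0.3090 + 0.9511i

5 roots at angles: 0°, 72°, 144°, 216°, 288°


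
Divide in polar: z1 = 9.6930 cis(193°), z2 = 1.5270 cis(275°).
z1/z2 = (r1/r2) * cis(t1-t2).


r = 9.6930 / 1.5270 = 6.3477
theta = 193° - 275° = -82° = 278° (mod 360)

6.3477 cis(278°)


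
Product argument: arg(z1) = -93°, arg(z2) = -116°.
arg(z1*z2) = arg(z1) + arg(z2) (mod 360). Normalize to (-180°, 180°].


arg(z1*z2) = -93° - 116° = -209°
Normalized to (-180°, 180°]: 151°

151°


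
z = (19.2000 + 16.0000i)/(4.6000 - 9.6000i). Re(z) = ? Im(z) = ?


Multiply by conjugate: (19.2000 + 16.0000i)(4.6000 + 9.6000i) / (4.6^2 + (-9.6)^2)
Numerator real = 19.2*4.6 + 16*(-9.6) = -65.28
Numerator imag = 16*4.6 - 19.2*(-9.6) = 257.92
Denominator = 113.32
Re(z) = -65.28/113.32 = -0.5761
Im(z) = 257.92/113.32 = 2.2760

Re(z) = -0.5761, Im(z) = 2.2760


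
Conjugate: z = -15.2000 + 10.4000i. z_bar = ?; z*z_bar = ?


z_bar = -15.2000 - 10.4000i
z*z_bar = (-15.2)^2 + 10.4^2 = 231.04 + 108.16 = 339.2

z_bar = -15.2000 - 10.4000i, z*z_bar = 339.2


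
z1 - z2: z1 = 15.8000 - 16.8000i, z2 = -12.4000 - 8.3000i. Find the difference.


Real: 15.8 + 12.4 = 28.2
Imag: -16.8 + 8.3 = -8.5

28.2000 - 8.5000i


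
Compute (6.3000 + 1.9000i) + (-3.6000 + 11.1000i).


Real: 6.3 - 3.6 = 2.7
Imag: 1.9 + 11.1 = 13

2.7000 + 13.0000i


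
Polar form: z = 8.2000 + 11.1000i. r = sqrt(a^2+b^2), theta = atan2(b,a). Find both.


r = sqrt(67.24+123.21) = sqrt(190.45) = 13.8004
theta = atan2(11.1, 8.2) = 53.5453 degrees

r = 13.8004, theta = 53.5453 degrees


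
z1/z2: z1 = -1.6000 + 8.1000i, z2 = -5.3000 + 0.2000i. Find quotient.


Conjugate of z2 = -5.3000 - 0.2000i
Numerator: (-1.6000 + 8.1000i)(-5.3000 - 0.2000i) = 10.1000 - 42.6100i
Denominator: (-5.3)^2 + 0.2^2 = 28.13
Result = (10.1000 - 42.6100i)/28.13

0.3590 - 1.5148i


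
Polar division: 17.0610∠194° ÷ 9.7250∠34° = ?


r = 17.0610 / 9.7250 = 1.7543
theta = 194° - 34° = 160° = 160° (mod 360)

1.7543 cis(160°)


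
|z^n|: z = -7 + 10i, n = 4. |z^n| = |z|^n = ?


|z| = sqrt(49+100) = sqrt(149) = 12.2066
|z^4| = |z|^4 = (sqrt(149))^4 = 149^2 = 22201

|z^4| = 22201


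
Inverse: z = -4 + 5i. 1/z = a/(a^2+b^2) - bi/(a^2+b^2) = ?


|z|^2 = 16+25 = 41
1/z = (-4 - 5i)/41

1/z = -0.0976 - 0.1220i


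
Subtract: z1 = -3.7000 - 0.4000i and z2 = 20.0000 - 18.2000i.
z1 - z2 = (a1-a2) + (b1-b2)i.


Real: -3.7 - 20 = -23.7
Imag: -0.4 + 18.2 = 17.8

-23.7000 + 17.8000i


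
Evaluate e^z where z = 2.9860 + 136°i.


e^2.9860 = 19.8063
cos(136°) = -0.71934
sin(136°) = 0.69466
Real = 19.8063*(-0.71934) = -14.2475
Imag = 19.8063*0.69466 = 13.7586

-14.2475 + 13.7586i


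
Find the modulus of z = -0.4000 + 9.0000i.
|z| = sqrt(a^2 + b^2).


|z| = sqrt((-0.4)^2 + 9^2) = sqrt(0.16 + 81) = sqrt(81.16) = 9.0089

|z| = 9.0089


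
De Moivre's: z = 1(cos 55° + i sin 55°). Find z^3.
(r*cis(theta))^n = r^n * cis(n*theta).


r^3 = 1^3 = 1
n*theta = 3*55° = 165° = 165° (mod 360)
a = 1*cos(165°) = -0.9659
b = 1*sin(165°) = 0.2588

1 cis(165°) = -0.9659 + 0.2588i


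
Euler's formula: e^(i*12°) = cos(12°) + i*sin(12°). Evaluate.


cos(12°) = 0.9781
sin(12°) = 0.2079

e^(i*12°) = 0.9781 + 0.2079i


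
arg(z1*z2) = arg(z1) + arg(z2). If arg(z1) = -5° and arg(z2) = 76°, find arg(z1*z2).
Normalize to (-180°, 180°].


arg(z1*z2) = -5° + 76° = 71°
Normalized to (-180°, 180°]: 71°

71°


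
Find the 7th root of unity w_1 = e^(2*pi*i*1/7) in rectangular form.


Angle = 360*1/7 = 51.4286°
a = cos(51.4286°) = 0.6235
b = sin(51.4286°) = 0.7818

0.6235 + 0.7818i


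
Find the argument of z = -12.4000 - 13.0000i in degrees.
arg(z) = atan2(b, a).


Re = -12.4, Im = -13
arg = atan2(-13, -12.4) = -133.6468 degrees

arg(z) = -133.6468 degrees


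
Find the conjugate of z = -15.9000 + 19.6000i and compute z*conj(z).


z_bar = -15.9000 - 19.6000i
z*z_bar = (-15.9)^2 + 19.6^2 = 252.81 + 384.16 = 636.97

z_bar = -15.9000 - 19.6000i, z*z_bar = 636.97


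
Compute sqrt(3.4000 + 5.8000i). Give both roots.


|z| = sqrt(11.56+33.64) = 6.7231
sqrt((|z|+a)/2) = sqrt((6.7231+3.4)/2) = sqrt(5.0615) = 2.2498
sqrt((|z|-a)/2) = sqrt((6.7231-3.4)/2) = sqrt(1.6615) = 1.2890

±(2.2498 + 1.2890i) i.e. 2.2498 + 1.2890i and -2.2498 - 1.2890i


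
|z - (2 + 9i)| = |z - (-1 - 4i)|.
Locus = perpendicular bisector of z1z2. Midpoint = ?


Equal distances means the locus is the perpendicular bisector of z1 and z2.
Midpoint = ((2+(-1))/2, (9+(-4))/2) = (0.5000, 2.5000)

Perpendicular bisector through (0.5000, 2.5000)


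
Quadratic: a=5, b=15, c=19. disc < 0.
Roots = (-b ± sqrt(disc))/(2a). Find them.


disc = 15^2 - 4*5*19 = 225 - 380 = -155
sqrt(|disc|) = sqrt(155) = 12.4499
Real part = -15/(2*5) = -1.5000
Imag part = 12.4499/(2*5) = 1.2450

-1.5000 ± 1.2450i


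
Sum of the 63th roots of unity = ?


The sum of all 63th roots of unity is 0.
Geometric series: (1 - w^63)/(1 - w) = (1-1)/(1-w) = 0 since w^63 = 1, w ≠ 1.
Alternatively: coefficient of z^62 in z^63 - 1 is 0.

0


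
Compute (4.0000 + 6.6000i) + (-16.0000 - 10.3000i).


Real: 4 - 16 = -12
Imag: 6.6 - 10.3 = -3.7

-12.0000 - 3.7000i


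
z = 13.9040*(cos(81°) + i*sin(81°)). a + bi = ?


a = 13.9040*cos(81°) = 13.9040*0.156434 = 2.1751
b = 13.9040*sin(81°) = 13.9040*0.98769 = 13.7328

2.1751 + 13.7328i


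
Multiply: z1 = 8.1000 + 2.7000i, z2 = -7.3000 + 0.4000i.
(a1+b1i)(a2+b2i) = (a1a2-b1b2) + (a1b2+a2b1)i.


Real = 8.1*(-7.3) - 2.7*0.4 = -59.13 - 1.08 = -60.21
Imag = 8.1*0.4 - (7.3)*2.7 = 3.24 - (19.71) = -16.47

-60.2100 - 16.4700i


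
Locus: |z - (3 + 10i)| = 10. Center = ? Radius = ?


|z - z0| = r is a circle with center z0 and radius r.
Center = (3, 10), radius = 10

Circle with center (3, 10) and radius 10


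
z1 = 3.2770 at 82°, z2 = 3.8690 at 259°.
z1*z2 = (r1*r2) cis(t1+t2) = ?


r = 3.2770 * 3.8690 = 12.6787
theta = 82° + 259° = 341° = 341° (mod 360)

12.6787 cis(341°)


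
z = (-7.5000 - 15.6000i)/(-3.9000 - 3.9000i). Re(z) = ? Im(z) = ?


Multiply by conjugate: (-7.5000 - 15.6000i)(-3.9000 + 3.9000i) / ((-3.9)^2 + (-3.9)^2)
Numerator real = -7.5*(-3.9) - (15.6)*(-3.9) = 90.09
Numerator imag = -15.6*(-3.9) - (-7.5)*(-3.9) = 31.59
Denominator = 30.42
Re(z) = 90.09/30.42 = 2.9615
Im(z) = 31.59/30.42 = 1.0385

Re(z) = 2.9615, Im(z) = 1.0385


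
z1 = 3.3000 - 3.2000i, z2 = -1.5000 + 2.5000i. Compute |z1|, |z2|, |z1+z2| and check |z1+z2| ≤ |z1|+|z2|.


|z1| = sqrt(3.3^2 + (-3.2)^2) = sqrt(21.13) = 4.5967
|z2| = sqrt((-1.5)^2 + 2.5^2) = sqrt(8.5) = 2.9155
z1+z2 = 1.8000 - 0.7000i
|z1+z2| = sqrt(3.73) = 1.9313
|z1|+|z2| = 4.5967 + 2.9155 = 7.5122

|z1+z2| = 1.9313 ≤ |z1|+|z2| = 7.5122 (verified)


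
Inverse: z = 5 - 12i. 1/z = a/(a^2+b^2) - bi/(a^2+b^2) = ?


|z|^2 = 25+144 = 169
1/z = (5 + 12i)/169

1/z = 0.0296 + 0.0710i


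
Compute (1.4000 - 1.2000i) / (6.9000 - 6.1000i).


Conjugate of z2 = 6.9000 + 6.1000i
Numerator: (1.4000 - 1.2000i)(6.9000 + 6.1000i) = 16.9800 + 0.2600i
Denominator: 6.9^2 + (-6.1)^2 = 84.82
Result = (16.9800 + 0.2600i)/84.82

0.2002 + 0.0031i


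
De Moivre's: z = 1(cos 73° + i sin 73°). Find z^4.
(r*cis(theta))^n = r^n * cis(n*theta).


r^4 = 1^4 = 1
n*theta = 4*73° = 292° = 292° (mod 360)
a = 1*cos(292°) = 0.3746
b = 1*sin(292°) = -0.9272

1 cis(292°) = 0.3746 - 0.9272i


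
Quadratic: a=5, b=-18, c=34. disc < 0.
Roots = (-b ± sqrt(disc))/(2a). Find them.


disc = (-18)^2 - 4*5*34 = 324 - 680 = -356
sqrt(|disc|) = sqrt(356) = 18.8680
Real part = 18/(2*5) = 1.8000
Imag part = 18.8680/(2*5) = 1.8868

1.8000 ± 1.8868i


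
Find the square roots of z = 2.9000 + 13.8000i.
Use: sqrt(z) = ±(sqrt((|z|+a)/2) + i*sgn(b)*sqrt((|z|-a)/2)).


|z| = sqrt(8.41+190.44) = 14.1014
sqrt((|z|+a)/2) = sqrt((14.1014+2.9)/2) = sqrt(8.5007) = 2.9156
sqrt((|z|-a)/2) = sqrt((14.1014-2.9)/2) = sqrt(5.6007) = 2.3666

±(2.9156 + 2.3666i) i.e. 2.9156 + 2.3666i and -2.9156 - 2.3666i
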